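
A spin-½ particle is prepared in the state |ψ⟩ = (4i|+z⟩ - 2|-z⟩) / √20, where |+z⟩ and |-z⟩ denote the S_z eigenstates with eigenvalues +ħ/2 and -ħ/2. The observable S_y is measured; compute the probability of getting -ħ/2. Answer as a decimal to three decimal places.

0.100

|-y⟩ = (|+z⟩ - i|-z⟩)/√2, so ⟨-y|ψ⟩ = (2i) / (√2·√20).
P = |2i|² / 40 = 4/40.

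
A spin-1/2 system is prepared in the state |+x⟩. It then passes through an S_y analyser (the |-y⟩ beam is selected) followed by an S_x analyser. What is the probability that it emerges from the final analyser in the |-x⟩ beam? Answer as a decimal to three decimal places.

First analyser (S_y): from |+x⟩, P(|-y⟩) = 1/2.
After stage 1 the state is |-y⟩; P(|-x⟩) = |⟨-x|-y⟩|² = 1/2.
Joint probability = 1/2 × 1/2 = 0.250.

0.250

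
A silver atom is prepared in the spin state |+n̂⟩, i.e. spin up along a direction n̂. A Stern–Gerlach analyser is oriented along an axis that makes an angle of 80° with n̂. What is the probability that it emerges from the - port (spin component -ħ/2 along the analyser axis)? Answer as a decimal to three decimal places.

0.413

For spin-½, the probability of finding spin-up along an axis at angle θ to the initial spin direction is cos²(θ/2); spin-down is sin²(θ/2).
θ = 80°, so P = sin²(40°) ≈ 0.413.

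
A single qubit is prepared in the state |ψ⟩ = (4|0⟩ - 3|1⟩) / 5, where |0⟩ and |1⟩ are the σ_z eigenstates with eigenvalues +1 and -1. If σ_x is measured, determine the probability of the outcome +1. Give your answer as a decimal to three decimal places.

0.020

|+x⟩ = (|0⟩ + |1⟩)/√2, so ⟨+x|ψ⟩ = (1) / (√2·5).
P = |1|² / 50 = 1/50.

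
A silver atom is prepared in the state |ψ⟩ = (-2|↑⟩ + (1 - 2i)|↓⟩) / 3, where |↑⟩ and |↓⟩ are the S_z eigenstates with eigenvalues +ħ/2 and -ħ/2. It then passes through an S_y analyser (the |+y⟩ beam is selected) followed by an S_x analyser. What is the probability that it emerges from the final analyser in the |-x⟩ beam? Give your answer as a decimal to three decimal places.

0.472

First analyser (S_y): P(|+y⟩) = |⟨+y|ψ⟩|² = 17/18.
After stage 1 the state is |+y⟩; P(|-x⟩) = |⟨-x|+y⟩|² = 1/2.
Joint probability = 17/18 × 1/2 = 0.472.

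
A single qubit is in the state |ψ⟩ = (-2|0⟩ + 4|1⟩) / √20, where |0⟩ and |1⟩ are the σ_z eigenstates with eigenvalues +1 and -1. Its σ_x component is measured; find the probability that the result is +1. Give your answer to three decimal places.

|+x⟩ = (|0⟩ + |1⟩)/√2, so ⟨+x|ψ⟩ = (2) / (√2·√20).
P = |2|² / 40 = 4/40.

0.100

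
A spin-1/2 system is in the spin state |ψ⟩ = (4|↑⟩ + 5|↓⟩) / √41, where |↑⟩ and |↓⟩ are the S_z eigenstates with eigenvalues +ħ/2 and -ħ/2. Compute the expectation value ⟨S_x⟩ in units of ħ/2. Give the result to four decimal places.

0.9756

⟨σ_x⟩ = 2 Re(a* b)/(|a|²+|b|²) with a = 4, b = 5.
a* b = 20, so ⟨σ_x⟩ = 40/41.
⟨S_x⟩ = (ħ/2)·⟨σ_x⟩.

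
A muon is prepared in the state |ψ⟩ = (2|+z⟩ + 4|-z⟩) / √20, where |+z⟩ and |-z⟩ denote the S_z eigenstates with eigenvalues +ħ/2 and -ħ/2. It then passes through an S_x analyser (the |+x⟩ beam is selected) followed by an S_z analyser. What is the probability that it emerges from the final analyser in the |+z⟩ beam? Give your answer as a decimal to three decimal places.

First analyser (S_x): P(|+x⟩) = |⟨+x|ψ⟩|² = 36/40.
After stage 1 the state is |+x⟩; P(|+z⟩) = |⟨+z|+x⟩|² = 1/2.
Joint probability = 36/40 × 1/2 = 0.450.

0.450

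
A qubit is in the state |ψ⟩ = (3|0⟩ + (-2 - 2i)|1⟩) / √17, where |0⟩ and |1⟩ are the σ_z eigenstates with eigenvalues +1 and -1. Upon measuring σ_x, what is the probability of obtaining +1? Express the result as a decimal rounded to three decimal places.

|+x⟩ = (|0⟩ + |1⟩)/√2, so ⟨+x|ψ⟩ = (1 - 2i) / (√2·√17).
P = |1 - 2i|² / 34 = 5/34.

0.147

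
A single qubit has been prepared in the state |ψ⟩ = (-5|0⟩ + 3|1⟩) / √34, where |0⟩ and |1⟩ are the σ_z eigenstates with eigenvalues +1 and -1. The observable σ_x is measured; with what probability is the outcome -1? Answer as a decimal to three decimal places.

|-x⟩ = (|0⟩ - |1⟩)/√2, so ⟨-x|ψ⟩ = (-8) / (√2·√34).
P = |-8|² / 68 = 64/68.

0.941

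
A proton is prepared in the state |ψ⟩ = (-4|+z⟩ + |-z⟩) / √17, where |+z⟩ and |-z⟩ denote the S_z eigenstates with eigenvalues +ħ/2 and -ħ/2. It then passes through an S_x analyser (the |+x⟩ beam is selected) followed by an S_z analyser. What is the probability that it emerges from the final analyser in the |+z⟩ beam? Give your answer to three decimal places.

0.132

First analyser (S_x): P(|+x⟩) = |⟨+x|ψ⟩|² = 9/34.
After stage 1 the state is |+x⟩; P(|+z⟩) = |⟨+z|+x⟩|² = 1/2.
Joint probability = 9/34 × 1/2 = 0.132.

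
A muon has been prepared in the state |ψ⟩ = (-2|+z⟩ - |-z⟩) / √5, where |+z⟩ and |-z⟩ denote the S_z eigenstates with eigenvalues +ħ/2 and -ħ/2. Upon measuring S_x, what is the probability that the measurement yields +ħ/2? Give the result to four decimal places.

|+x⟩ = (|+z⟩ + |-z⟩)/√2, so ⟨+x|ψ⟩ = (-3) / (√2·√5).
P = |-3|² / 10 = 9/10.

0.9000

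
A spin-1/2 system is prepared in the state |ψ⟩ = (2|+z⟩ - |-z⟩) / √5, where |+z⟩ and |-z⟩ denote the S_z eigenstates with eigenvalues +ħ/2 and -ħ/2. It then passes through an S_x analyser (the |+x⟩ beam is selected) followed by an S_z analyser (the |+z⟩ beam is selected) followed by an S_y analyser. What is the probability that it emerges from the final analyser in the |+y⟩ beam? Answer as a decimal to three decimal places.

0.025

First analyser (S_x): P(|+x⟩) = |⟨+x|ψ⟩|² = 1/10.
After stage 1 the state is |+x⟩; P(|+z⟩) = |⟨+z|+x⟩|² = 1/2.
After stage 2 the state is |+z⟩; P(|+y⟩) = |⟨+y|+z⟩|² = 1/2.
Joint probability = 1/10 × 1/2 × 1/2 = 0.025.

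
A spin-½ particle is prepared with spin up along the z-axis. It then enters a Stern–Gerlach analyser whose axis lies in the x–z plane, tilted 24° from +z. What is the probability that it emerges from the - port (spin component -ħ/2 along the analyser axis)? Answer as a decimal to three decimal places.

0.043

For spin-½, the probability of finding spin-up along an axis at angle θ to the initial spin direction is cos²(θ/2); spin-down is sin²(θ/2).
θ = 24°, so P = sin²(12°) ≈ 0.043.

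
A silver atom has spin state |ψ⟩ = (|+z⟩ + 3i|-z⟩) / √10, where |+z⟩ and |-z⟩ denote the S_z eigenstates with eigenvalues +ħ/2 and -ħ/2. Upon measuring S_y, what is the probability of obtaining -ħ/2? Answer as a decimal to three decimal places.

|-y⟩ = (|+z⟩ - i|-z⟩)/√2, so ⟨-y|ψ⟩ = (-2) / (√2·√10).
P = |-2|² / 20 = 4/20.

0.200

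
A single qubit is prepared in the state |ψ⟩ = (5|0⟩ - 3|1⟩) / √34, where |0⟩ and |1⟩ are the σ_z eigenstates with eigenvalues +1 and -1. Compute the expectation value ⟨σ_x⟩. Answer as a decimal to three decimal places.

⟨σ_x⟩ = 2 Re(a* b)/(|a|²+|b|²) with a = 5, b = -3.
a* b = -15, so ⟨σ_x⟩ = -30/34.

-0.882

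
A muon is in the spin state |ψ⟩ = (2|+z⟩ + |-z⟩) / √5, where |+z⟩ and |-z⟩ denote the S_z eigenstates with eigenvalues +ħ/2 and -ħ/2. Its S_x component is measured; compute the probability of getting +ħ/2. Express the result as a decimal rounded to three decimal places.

|+x⟩ = (|+z⟩ + |-z⟩)/√2, so ⟨+x|ψ⟩ = (3) / (√2·√5).
P = |3|² / 10 = 9/10.

0.900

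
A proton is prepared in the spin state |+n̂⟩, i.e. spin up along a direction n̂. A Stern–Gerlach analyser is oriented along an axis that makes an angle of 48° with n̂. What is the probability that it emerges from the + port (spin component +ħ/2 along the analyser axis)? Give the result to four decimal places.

0.8346

For spin-½, the probability of finding spin-up along an axis at angle θ to the initial spin direction is cos²(θ/2); spin-down is sin²(θ/2).
θ = 48°, so P = cos²(24°) ≈ 0.8346.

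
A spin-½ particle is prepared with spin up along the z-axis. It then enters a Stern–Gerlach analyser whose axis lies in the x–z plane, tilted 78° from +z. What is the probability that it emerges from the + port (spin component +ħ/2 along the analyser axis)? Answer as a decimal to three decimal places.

0.604

For spin-½, the probability of finding spin-up along an axis at angle θ to the initial spin direction is cos²(θ/2); spin-down is sin²(θ/2).
θ = 78°, so P = cos²(39°) ≈ 0.604.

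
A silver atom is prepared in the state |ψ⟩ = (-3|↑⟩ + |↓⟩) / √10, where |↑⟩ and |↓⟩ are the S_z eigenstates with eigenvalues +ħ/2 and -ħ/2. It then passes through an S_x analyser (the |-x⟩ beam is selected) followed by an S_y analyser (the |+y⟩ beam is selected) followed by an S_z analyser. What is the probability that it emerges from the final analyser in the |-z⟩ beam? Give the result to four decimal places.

First analyser (S_x): P(|-x⟩) = |⟨-x|ψ⟩|² = 16/20.
After stage 1 the state is |-x⟩; P(|+y⟩) = |⟨+y|-x⟩|² = 1/2.
After stage 2 the state is |+y⟩; P(|-z⟩) = |⟨-z|+y⟩|² = 1/2.
Joint probability = 16/20 × 1/2 × 1/2 = 0.2000.

0.2000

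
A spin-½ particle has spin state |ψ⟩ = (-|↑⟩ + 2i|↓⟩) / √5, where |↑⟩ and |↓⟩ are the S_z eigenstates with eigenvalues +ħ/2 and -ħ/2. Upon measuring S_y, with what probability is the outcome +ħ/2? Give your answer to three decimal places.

0.100

|+y⟩ = (|↑⟩ + i|↓⟩)/√2, so ⟨+y|ψ⟩ = (1) / (√2·√5).
P = |1|² / 10 = 1/10.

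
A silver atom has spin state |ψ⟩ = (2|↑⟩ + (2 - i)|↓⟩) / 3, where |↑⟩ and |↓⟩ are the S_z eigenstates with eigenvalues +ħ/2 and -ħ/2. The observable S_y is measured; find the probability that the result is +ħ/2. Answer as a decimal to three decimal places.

0.278

|+y⟩ = (|↑⟩ + i|↓⟩)/√2, so ⟨+y|ψ⟩ = (1 - 2i) / (√2·3).
P = |1 - 2i|² / 18 = 5/18.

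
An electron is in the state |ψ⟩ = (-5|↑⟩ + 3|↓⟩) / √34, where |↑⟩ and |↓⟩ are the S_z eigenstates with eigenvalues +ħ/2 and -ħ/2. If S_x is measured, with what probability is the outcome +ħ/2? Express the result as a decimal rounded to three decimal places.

0.059

|+x⟩ = (|↑⟩ + |↓⟩)/√2, so ⟨+x|ψ⟩ = (-2) / (√2·√34).
P = |-2|² / 68 = 4/68.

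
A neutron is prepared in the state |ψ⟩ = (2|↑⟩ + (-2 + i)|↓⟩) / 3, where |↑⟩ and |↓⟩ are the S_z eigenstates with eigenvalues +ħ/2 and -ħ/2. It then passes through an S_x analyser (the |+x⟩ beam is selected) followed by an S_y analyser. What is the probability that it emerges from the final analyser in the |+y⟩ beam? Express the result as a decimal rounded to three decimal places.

0.028

First analyser (S_x): P(|+x⟩) = |⟨+x|ψ⟩|² = 1/18.
After stage 1 the state is |+x⟩; P(|+y⟩) = |⟨+y|+x⟩|² = 1/2.
Joint probability = 1/18 × 1/2 = 0.028.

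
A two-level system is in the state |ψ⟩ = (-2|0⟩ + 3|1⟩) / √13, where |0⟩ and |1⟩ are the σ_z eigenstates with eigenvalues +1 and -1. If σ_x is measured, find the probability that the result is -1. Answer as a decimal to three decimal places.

0.962

|-x⟩ = (|0⟩ - |1⟩)/√2, so ⟨-x|ψ⟩ = (-5) / (√2·√13).
P = |-5|² / 26 = 25/26.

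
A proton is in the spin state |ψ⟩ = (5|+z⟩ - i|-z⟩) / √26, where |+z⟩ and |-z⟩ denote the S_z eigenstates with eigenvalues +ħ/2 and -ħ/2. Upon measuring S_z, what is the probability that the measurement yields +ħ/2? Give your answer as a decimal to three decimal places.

The +ħ/2 outcome corresponds to |+z⟩. Its amplitude in |ψ⟩ is 5/√26.
P = |5|² / 26 = 25/26.

0.962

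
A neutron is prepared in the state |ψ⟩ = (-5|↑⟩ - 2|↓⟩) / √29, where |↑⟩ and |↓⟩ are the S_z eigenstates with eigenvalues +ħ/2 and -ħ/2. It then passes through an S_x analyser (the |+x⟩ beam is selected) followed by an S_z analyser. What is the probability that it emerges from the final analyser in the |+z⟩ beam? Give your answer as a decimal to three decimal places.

First analyser (S_x): P(|+x⟩) = |⟨+x|ψ⟩|² = 49/58.
After stage 1 the state is |+x⟩; P(|+z⟩) = |⟨+z|+x⟩|² = 1/2.
Joint probability = 49/58 × 1/2 = 0.422.

0.422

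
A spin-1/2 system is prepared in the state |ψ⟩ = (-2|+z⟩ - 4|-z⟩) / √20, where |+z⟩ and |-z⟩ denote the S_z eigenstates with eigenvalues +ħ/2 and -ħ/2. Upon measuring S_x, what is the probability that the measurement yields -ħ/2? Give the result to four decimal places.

0.1000

|-x⟩ = (|+z⟩ - |-z⟩)/√2, so ⟨-x|ψ⟩ = (2) / (√2·√20).
P = |2|² / 40 = 4/40.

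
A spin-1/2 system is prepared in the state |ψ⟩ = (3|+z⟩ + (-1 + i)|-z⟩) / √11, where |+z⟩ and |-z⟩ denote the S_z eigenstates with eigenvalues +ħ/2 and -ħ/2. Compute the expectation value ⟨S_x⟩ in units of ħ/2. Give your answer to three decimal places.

-0.545

⟨σ_x⟩ = 2 Re(a* b)/(|a|²+|b|²) with a = 3, b = (-1 + i).
a* b = (-3 + 3i), so ⟨σ_x⟩ = -6/11.
⟨S_x⟩ = (ħ/2)·⟨σ_x⟩.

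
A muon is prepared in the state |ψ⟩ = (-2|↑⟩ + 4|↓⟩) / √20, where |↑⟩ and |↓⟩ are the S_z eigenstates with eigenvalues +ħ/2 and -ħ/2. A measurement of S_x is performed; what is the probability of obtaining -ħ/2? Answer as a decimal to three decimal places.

|-x⟩ = (|↑⟩ - |↓⟩)/√2, so ⟨-x|ψ⟩ = (-6) / (√2·√20).
P = |-6|² / 40 = 36/40.

0.900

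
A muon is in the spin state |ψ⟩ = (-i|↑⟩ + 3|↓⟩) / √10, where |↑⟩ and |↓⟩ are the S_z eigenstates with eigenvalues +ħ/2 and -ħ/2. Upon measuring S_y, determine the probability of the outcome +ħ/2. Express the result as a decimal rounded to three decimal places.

|+y⟩ = (|↑⟩ + i|↓⟩)/√2, so ⟨+y|ψ⟩ = (-4i) / (√2·√10).
P = |-4i|² / 20 = 16/20.

0.800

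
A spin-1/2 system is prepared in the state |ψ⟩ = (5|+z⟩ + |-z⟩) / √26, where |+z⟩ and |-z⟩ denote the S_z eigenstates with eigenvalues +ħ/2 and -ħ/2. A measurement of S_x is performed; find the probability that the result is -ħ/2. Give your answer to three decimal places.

0.308

|-x⟩ = (|+z⟩ - |-z⟩)/√2, so ⟨-x|ψ⟩ = (4) / (√2·√26).
P = |4|² / 52 = 16/52.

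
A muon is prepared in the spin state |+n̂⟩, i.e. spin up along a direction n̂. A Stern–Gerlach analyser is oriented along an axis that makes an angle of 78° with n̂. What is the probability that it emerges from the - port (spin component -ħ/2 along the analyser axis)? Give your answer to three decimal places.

0.396

For spin-½, the probability of finding spin-up along an axis at angle θ to the initial spin direction is cos²(θ/2); spin-down is sin²(θ/2).
θ = 78°, so P = sin²(39°) ≈ 0.396.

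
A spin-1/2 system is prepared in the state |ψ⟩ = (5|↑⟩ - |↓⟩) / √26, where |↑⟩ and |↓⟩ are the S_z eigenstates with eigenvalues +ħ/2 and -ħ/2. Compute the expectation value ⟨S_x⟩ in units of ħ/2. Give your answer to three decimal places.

⟨σ_x⟩ = 2 Re(a* b)/(|a|²+|b|²) with a = 5, b = -1.
a* b = -5, so ⟨σ_x⟩ = -10/26.
⟨S_x⟩ = (ħ/2)·⟨σ_x⟩.

-0.385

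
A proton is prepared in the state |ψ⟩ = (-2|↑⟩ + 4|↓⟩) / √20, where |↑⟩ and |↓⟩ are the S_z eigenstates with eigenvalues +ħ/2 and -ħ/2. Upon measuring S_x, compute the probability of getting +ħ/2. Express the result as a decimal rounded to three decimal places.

|+x⟩ = (|↑⟩ + |↓⟩)/√2, so ⟨+x|ψ⟩ = (2) / (√2·√20).
P = |2|² / 40 = 4/40.

0.100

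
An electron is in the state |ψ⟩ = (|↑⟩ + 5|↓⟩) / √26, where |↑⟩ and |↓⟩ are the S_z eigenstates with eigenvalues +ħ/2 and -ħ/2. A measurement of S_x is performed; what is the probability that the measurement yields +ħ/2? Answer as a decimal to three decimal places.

0.692

|+x⟩ = (|↑⟩ + |↓⟩)/√2, so ⟨+x|ψ⟩ = (6) / (√2·√26).
P = |6|² / 52 = 36/52.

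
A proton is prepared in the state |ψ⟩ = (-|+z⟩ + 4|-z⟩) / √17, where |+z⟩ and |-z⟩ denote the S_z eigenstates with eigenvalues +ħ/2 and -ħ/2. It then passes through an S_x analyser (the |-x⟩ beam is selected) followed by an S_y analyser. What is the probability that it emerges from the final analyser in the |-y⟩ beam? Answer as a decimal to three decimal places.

First analyser (S_x): P(|-x⟩) = |⟨-x|ψ⟩|² = 25/34.
After stage 1 the state is |-x⟩; P(|-y⟩) = |⟨-y|-x⟩|² = 1/2.
Joint probability = 25/34 × 1/2 = 0.368.

0.368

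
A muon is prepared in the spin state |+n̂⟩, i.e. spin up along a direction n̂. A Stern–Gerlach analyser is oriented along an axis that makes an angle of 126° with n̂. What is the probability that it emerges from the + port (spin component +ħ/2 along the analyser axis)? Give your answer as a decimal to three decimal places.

For spin-½, the probability of finding spin-up along an axis at angle θ to the initial spin direction is cos²(θ/2); spin-down is sin²(θ/2).
θ = 126°, so P = cos²(63°) ≈ 0.206.

0.206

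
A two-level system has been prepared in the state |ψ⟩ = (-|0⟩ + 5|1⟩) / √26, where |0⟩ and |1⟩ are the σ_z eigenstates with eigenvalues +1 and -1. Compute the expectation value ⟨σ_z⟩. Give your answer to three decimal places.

-0.923

⟨σ_z⟩ = |a|² - |b|² divided by |a|²+|b|², with a, b the |0⟩, |1⟩ amplitudes.
= (1 - 25)/26 = -24/26.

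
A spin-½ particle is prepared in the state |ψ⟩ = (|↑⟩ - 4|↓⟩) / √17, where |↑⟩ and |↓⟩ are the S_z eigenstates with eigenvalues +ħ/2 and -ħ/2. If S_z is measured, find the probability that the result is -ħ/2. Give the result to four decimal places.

0.9412

The -ħ/2 outcome corresponds to |↓⟩. Its amplitude in |ψ⟩ is -4/√17.
P = |-4|² / 17 = 16/17.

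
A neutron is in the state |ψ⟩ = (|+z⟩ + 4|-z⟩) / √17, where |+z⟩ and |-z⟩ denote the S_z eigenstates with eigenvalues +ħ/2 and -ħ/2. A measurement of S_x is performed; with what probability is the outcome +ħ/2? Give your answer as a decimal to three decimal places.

0.735

|+x⟩ = (|+z⟩ + |-z⟩)/√2, so ⟨+x|ψ⟩ = (5) / (√2·√17).
P = |5|² / 34 = 25/34.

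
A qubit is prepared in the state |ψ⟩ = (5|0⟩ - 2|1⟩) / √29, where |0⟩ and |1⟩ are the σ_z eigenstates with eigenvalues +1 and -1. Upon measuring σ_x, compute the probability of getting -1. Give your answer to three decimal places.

|-x⟩ = (|0⟩ - |1⟩)/√2, so ⟨-x|ψ⟩ = (7) / (√2·√29).
P = |7|² / 58 = 49/58.

0.845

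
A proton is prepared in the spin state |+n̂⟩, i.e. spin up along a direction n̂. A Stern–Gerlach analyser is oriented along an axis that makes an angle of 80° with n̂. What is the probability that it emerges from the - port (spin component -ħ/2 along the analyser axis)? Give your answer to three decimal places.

0.413

For spin-½, the probability of finding spin-up along an axis at angle θ to the initial spin direction is cos²(θ/2); spin-down is sin²(θ/2).
θ = 80°, so P = sin²(40°) ≈ 0.413.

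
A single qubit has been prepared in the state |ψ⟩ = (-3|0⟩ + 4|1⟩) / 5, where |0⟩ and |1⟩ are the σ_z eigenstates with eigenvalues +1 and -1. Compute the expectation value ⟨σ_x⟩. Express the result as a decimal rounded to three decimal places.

-0.960

⟨σ_x⟩ = 2 Re(a* b)/(|a|²+|b|²) with a = -3, b = 4.
a* b = -12, so ⟨σ_x⟩ = -24/25.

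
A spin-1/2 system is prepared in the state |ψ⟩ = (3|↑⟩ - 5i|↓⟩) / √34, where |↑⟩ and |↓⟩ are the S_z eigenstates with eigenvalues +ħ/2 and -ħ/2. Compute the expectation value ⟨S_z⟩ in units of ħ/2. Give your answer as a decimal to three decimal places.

⟨σ_z⟩ = |a|² - |b|² divided by |a|²+|b|², with a, b the |↑⟩, |↓⟩ amplitudes.
= (9 - 25)/34 = -16/34.
⟨S_z⟩ = (ħ/2)·⟨σ_z⟩.

-0.471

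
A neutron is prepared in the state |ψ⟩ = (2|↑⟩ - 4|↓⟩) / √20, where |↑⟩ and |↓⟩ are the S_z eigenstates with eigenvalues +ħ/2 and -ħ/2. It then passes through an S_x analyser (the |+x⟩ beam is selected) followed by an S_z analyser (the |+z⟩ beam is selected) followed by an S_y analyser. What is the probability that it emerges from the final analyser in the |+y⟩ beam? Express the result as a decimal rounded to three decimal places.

0.025

First analyser (S_x): P(|+x⟩) = |⟨+x|ψ⟩|² = 4/40.
After stage 1 the state is |+x⟩; P(|+z⟩) = |⟨+z|+x⟩|² = 1/2.
After stage 2 the state is |+z⟩; P(|+y⟩) = |⟨+y|+z⟩|² = 1/2.
Joint probability = 4/40 × 1/2 × 1/2 = 0.025.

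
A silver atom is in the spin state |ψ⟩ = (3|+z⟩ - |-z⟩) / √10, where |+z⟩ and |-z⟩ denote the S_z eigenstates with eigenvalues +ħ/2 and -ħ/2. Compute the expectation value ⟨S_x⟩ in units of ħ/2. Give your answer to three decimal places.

-0.600

⟨σ_x⟩ = 2 Re(a* b)/(|a|²+|b|²) with a = 3, b = -1.
a* b = -3, so ⟨σ_x⟩ = -6/10.
⟨S_x⟩ = (ħ/2)·⟨σ_x⟩.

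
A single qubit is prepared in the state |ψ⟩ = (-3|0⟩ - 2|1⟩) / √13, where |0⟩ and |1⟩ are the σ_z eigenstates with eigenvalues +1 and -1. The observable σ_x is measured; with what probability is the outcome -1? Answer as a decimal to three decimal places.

|-x⟩ = (|0⟩ - |1⟩)/√2, so ⟨-x|ψ⟩ = (-1) / (√2·√13).
P = |-1|² / 26 = 1/26.

0.038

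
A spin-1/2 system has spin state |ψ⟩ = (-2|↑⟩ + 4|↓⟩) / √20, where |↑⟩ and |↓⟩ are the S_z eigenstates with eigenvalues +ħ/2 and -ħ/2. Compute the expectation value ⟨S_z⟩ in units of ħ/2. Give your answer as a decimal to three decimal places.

⟨σ_z⟩ = |a|² - |b|² divided by |a|²+|b|², with a, b the |↑⟩, |↓⟩ amplitudes.
= (4 - 16)/20 = -12/20.
⟨S_z⟩ = (ħ/2)·⟨σ_z⟩.

-0.600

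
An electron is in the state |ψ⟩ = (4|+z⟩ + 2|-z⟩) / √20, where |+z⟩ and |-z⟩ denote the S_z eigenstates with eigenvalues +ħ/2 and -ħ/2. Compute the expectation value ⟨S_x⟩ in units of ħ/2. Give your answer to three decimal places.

0.800

⟨σ_x⟩ = 2 Re(a* b)/(|a|²+|b|²) with a = 4, b = 2.
a* b = 8, so ⟨σ_x⟩ = 16/20.
⟨S_x⟩ = (ħ/2)·⟨σ_x⟩.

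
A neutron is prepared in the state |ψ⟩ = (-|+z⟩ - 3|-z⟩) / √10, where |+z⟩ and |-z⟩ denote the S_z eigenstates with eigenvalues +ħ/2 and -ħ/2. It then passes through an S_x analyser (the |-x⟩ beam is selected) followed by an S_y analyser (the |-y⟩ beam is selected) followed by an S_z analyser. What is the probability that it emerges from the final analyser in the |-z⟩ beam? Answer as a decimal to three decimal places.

First analyser (S_x): P(|-x⟩) = |⟨-x|ψ⟩|² = 4/20.
After stage 1 the state is |-x⟩; P(|-y⟩) = |⟨-y|-x⟩|² = 1/2.
After stage 2 the state is |-y⟩; P(|-z⟩) = |⟨-z|-y⟩|² = 1/2.
Joint probability = 4/20 × 1/2 × 1/2 = 0.050.

0.050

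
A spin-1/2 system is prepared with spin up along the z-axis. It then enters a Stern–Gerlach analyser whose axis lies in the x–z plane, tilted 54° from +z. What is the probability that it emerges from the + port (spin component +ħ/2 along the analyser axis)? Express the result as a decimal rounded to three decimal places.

0.794

For spin-½, the probability of finding spin-up along an axis at angle θ to the initial spin direction is cos²(θ/2); spin-down is sin²(θ/2).
θ = 54°, so P = cos²(27°) ≈ 0.794.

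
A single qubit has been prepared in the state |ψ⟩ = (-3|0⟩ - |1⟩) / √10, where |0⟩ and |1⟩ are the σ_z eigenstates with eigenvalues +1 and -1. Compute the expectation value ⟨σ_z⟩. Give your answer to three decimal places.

⟨σ_z⟩ = |a|² - |b|² divided by |a|²+|b|², with a, b the |0⟩, |1⟩ amplitudes.
= (9 - 1)/10 = 8/10.

0.800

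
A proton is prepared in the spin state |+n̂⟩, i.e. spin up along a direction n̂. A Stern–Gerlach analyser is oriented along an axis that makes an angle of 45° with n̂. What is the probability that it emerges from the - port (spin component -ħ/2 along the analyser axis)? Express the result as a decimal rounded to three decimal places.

For spin-½, the probability of finding spin-up along an axis at angle θ to the initial spin direction is cos²(θ/2); spin-down is sin²(θ/2).
θ = 45°, so P = sin²(22.5°) ≈ 0.146.

0.146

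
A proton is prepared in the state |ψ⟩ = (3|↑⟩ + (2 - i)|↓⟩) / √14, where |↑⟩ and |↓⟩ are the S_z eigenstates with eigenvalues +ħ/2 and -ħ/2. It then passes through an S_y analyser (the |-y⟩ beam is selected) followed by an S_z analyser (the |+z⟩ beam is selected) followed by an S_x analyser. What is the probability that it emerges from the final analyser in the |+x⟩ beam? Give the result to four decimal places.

First analyser (S_y): P(|-y⟩) = |⟨-y|ψ⟩|² = 20/28.
After stage 1 the state is |-y⟩; P(|+z⟩) = |⟨+z|-y⟩|² = 1/2.
After stage 2 the state is |+z⟩; P(|+x⟩) = |⟨+x|+z⟩|² = 1/2.
Joint probability = 20/28 × 1/2 × 1/2 = 0.1786.

0.1786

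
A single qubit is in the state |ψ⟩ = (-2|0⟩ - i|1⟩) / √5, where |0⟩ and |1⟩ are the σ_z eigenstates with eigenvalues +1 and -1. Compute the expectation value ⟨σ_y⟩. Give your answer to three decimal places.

0.800

⟨σ_y⟩ = 2 Im(a* b)/(|a|²+|b|²) with a = -2, b = -i.
a* b = 2i, so ⟨σ_y⟩ = 4/5.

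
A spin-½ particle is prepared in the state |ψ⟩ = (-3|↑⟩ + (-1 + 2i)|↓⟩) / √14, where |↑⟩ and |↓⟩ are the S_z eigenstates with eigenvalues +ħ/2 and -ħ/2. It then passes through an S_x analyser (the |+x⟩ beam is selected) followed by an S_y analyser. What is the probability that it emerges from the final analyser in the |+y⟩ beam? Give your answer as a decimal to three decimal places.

0.357

First analyser (S_x): P(|+x⟩) = |⟨+x|ψ⟩|² = 20/28.
After stage 1 the state is |+x⟩; P(|+y⟩) = |⟨+y|+x⟩|² = 1/2.
Joint probability = 20/28 × 1/2 = 0.357.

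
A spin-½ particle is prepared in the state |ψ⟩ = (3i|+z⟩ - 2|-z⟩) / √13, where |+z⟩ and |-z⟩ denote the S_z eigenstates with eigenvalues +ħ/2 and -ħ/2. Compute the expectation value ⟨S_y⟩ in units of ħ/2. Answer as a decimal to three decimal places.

⟨σ_y⟩ = 2 Im(a* b)/(|a|²+|b|²) with a = 3i, b = -2.
a* b = 6i, so ⟨σ_y⟩ = 12/13.
⟨S_y⟩ = (ħ/2)·⟨σ_y⟩.

0.923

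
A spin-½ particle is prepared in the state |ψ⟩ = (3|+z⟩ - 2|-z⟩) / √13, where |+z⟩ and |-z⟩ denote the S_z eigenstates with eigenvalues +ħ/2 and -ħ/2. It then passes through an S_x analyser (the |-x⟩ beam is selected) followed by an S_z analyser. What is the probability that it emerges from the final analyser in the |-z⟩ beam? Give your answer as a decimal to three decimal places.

0.481

First analyser (S_x): P(|-x⟩) = |⟨-x|ψ⟩|² = 25/26.
After stage 1 the state is |-x⟩; P(|-z⟩) = |⟨-z|-x⟩|² = 1/2.
Joint probability = 25/26 × 1/2 = 0.481.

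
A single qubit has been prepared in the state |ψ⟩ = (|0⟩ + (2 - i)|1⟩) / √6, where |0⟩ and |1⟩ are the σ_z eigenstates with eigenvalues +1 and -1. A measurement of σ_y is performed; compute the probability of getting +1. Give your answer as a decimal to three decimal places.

|+y⟩ = (|0⟩ + i|1⟩)/√2, so ⟨+y|ψ⟩ = (-2i) / (√2·√6).
P = |-2i|² / 12 = 4/12.

0.333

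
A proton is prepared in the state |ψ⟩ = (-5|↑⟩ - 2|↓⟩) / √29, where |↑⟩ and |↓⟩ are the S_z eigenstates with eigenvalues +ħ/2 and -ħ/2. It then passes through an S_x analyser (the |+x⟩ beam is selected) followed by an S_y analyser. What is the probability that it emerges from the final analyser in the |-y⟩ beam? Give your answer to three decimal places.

0.422

First analyser (S_x): P(|+x⟩) = |⟨+x|ψ⟩|² = 49/58.
After stage 1 the state is |+x⟩; P(|-y⟩) = |⟨-y|+x⟩|² = 1/2.
Joint probability = 49/58 × 1/2 = 0.422.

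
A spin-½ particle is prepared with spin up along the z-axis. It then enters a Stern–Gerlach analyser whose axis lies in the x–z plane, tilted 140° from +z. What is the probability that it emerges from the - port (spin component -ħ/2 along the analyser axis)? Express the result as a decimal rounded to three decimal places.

0.883

For spin-½, the probability of finding spin-up along an axis at angle θ to the initial spin direction is cos²(θ/2); spin-down is sin²(θ/2).
θ = 140°, so P = sin²(70°) ≈ 0.883.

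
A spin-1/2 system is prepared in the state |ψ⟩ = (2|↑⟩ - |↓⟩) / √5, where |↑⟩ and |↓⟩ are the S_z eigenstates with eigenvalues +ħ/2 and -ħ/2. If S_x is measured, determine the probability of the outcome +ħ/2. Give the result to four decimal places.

0.1000

|+x⟩ = (|↑⟩ + |↓⟩)/√2, so ⟨+x|ψ⟩ = (1) / (√2·√5).
P = |1|² / 10 = 1/10.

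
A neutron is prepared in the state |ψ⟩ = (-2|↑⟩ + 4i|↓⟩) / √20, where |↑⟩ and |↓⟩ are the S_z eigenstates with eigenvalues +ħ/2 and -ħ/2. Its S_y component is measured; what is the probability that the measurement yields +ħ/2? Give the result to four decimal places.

|+y⟩ = (|↑⟩ + i|↓⟩)/√2, so ⟨+y|ψ⟩ = (2) / (√2·√20).
P = |2|² / 40 = 4/40.

0.1000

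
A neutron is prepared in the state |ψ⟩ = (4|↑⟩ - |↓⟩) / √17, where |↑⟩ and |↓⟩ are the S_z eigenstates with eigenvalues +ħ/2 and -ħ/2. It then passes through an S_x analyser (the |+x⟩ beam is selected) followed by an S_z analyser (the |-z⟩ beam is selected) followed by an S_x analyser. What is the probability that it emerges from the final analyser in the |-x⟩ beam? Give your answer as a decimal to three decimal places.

0.066

First analyser (S_x): P(|+x⟩) = |⟨+x|ψ⟩|² = 9/34.
After stage 1 the state is |+x⟩; P(|-z⟩) = |⟨-z|+x⟩|² = 1/2.
After stage 2 the state is |-z⟩; P(|-x⟩) = |⟨-x|-z⟩|² = 1/2.
Joint probability = 9/34 × 1/2 × 1/2 = 0.066.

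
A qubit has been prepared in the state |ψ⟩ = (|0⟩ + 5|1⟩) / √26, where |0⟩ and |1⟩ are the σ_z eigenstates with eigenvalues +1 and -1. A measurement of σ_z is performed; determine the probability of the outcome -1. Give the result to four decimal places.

0.9615

The -1 outcome corresponds to |1⟩. Its amplitude in |ψ⟩ is 5/√26.
P = |5|² / 26 = 25/26.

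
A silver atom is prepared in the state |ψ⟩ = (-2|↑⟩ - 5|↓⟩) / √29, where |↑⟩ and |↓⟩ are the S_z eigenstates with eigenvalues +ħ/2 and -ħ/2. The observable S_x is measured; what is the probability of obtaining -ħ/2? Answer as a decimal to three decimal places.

|-x⟩ = (|↑⟩ - |↓⟩)/√2, so ⟨-x|ψ⟩ = (3) / (√2·√29).
P = |3|² / 58 = 9/58.

0.155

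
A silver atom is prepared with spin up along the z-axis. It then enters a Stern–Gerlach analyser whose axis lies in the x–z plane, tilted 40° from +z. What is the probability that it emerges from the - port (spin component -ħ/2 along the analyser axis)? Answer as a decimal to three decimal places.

0.117

For spin-½, the probability of finding spin-up along an axis at angle θ to the initial spin direction is cos²(θ/2); spin-down is sin²(θ/2).
θ = 40°, so P = sin²(20°) ≈ 0.117.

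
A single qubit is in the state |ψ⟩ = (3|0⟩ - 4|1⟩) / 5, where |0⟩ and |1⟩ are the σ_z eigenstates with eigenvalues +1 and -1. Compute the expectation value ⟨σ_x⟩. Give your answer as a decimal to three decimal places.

⟨σ_x⟩ = 2 Re(a* b)/(|a|²+|b|²) with a = 3, b = -4.
a* b = -12, so ⟨σ_x⟩ = -24/25.

-0.960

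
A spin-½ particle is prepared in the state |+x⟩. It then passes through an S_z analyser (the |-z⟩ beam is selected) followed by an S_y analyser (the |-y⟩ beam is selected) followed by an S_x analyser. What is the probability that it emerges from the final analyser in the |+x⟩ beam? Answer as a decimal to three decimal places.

First analyser (S_z): from |+x⟩, P(|-z⟩) = 1/2.
After stage 1 the state is |-z⟩; P(|-y⟩) = |⟨-y|-z⟩|² = 1/2.
After stage 2 the state is |-y⟩; P(|+x⟩) = |⟨+x|-y⟩|² = 1/2.
Joint probability = 1/2 × 1/2 × 1/2 = 0.125.

0.125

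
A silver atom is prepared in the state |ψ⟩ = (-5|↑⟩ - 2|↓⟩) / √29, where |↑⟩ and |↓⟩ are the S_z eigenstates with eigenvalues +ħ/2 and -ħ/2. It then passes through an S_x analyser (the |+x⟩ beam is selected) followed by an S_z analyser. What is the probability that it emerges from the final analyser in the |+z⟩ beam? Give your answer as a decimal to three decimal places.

0.422

First analyser (S_x): P(|+x⟩) = |⟨+x|ψ⟩|² = 49/58.
After stage 1 the state is |+x⟩; P(|+z⟩) = |⟨+z|+x⟩|² = 1/2.
Joint probability = 49/58 × 1/2 = 0.422.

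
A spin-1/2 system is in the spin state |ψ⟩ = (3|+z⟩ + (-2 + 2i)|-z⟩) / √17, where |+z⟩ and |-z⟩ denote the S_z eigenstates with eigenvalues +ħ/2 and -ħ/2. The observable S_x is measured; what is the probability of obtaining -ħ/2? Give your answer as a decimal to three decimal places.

0.853

|-x⟩ = (|+z⟩ - |-z⟩)/√2, so ⟨-x|ψ⟩ = (5 - 2i) / (√2·√17).
P = |5 - 2i|² / 34 = 29/34.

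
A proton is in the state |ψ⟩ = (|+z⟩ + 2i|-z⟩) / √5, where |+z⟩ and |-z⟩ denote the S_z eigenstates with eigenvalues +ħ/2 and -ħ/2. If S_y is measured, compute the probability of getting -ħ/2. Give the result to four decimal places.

|-y⟩ = (|+z⟩ - i|-z⟩)/√2, so ⟨-y|ψ⟩ = (-1) / (√2·√5).
P = |-1|² / 10 = 1/10.

0.1000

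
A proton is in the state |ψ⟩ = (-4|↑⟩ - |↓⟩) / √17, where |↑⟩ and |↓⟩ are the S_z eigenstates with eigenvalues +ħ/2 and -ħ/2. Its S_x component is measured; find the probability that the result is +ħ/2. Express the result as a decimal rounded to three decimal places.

|+x⟩ = (|↑⟩ + |↓⟩)/√2, so ⟨+x|ψ⟩ = (-5) / (√2·√17).
P = |-5|² / 34 = 25/34.

0.735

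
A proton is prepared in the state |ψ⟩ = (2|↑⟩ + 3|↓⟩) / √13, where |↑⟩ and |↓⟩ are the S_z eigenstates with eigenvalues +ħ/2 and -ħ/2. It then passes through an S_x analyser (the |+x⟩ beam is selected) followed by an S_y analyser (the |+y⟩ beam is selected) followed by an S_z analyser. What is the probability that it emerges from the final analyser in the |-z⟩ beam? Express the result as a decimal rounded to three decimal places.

First analyser (S_x): P(|+x⟩) = |⟨+x|ψ⟩|² = 25/26.
After stage 1 the state is |+x⟩; P(|+y⟩) = |⟨+y|+x⟩|² = 1/2.
After stage 2 the state is |+y⟩; P(|-z⟩) = |⟨-z|+y⟩|² = 1/2.
Joint probability = 25/26 × 1/2 × 1/2 = 0.240.

0.240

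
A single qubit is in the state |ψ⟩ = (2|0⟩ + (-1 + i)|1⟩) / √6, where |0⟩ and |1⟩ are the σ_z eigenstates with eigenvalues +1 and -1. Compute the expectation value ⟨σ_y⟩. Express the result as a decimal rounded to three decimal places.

0.667

⟨σ_y⟩ = 2 Im(a* b)/(|a|²+|b|²) with a = 2, b = (-1 + i).
a* b = (-2 + 2i), so ⟨σ_y⟩ = 4/6.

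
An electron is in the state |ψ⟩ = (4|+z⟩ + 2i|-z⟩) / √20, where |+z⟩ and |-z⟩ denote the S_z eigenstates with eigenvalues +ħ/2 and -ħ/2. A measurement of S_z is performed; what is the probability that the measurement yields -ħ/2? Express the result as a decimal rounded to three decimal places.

0.200

The -ħ/2 outcome corresponds to |-z⟩. Its amplitude in |ψ⟩ is 2i/√20.
P = |2i|² / 20 = 4/20.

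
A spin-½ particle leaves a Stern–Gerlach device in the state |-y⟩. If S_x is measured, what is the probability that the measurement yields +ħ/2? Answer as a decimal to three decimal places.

0.500

In the S_z basis, |-y⟩ = (|↑⟩ - i|↓⟩)/√2 and |+x⟩ = (|↑⟩ + |↓⟩)/√2.
|⟨+x|-y⟩|² = 1/2.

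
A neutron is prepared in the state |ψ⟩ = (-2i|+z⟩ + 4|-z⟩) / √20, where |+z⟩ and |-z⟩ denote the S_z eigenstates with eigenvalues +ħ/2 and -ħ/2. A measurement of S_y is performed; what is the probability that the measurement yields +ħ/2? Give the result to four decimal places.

0.9000

|+y⟩ = (|+z⟩ + i|-z⟩)/√2, so ⟨+y|ψ⟩ = (-6i) / (√2·√20).
P = |-6i|² / 40 = 36/40.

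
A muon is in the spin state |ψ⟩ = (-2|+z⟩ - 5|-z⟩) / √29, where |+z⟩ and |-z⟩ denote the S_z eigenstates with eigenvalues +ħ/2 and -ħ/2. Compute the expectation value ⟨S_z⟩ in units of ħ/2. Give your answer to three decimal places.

⟨σ_z⟩ = |a|² - |b|² divided by |a|²+|b|², with a, b the |+z⟩, |-z⟩ amplitudes.
= (4 - 25)/29 = -21/29.
⟨S_z⟩ = (ħ/2)·⟨σ_z⟩.

-0.724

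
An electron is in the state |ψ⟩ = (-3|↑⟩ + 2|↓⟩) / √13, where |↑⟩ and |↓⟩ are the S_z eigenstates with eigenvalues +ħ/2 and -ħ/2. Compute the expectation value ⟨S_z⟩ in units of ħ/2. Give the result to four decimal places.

0.3846

⟨σ_z⟩ = |a|² - |b|² divided by |a|²+|b|², with a, b the |↑⟩, |↓⟩ amplitudes.
= (9 - 4)/13 = 5/13.
⟨S_z⟩ = (ħ/2)·⟨σ_z⟩.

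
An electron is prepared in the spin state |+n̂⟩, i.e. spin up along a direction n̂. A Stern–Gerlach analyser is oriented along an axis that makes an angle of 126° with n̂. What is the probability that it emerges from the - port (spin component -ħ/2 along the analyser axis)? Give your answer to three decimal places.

For spin-½, the probability of finding spin-up along an axis at angle θ to the initial spin direction is cos²(θ/2); spin-down is sin²(θ/2).
θ = 126°, so P = sin²(63°) ≈ 0.794.

0.794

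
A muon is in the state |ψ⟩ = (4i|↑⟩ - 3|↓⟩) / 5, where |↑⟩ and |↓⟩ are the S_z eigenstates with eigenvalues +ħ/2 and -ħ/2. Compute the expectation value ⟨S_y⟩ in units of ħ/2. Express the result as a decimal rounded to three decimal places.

⟨σ_y⟩ = 2 Im(a* b)/(|a|²+|b|²) with a = 4i, b = -3.
a* b = 12i, so ⟨σ_y⟩ = 24/25.
⟨S_y⟩ = (ħ/2)·⟨σ_y⟩.

0.960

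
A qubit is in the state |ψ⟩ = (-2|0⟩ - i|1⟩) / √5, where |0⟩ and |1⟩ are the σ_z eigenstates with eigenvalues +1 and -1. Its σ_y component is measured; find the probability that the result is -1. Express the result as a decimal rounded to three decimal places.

0.100

|-y⟩ = (|0⟩ - i|1⟩)/√2, so ⟨-y|ψ⟩ = (-1) / (√2·√5).
P = |-1|² / 10 = 1/10.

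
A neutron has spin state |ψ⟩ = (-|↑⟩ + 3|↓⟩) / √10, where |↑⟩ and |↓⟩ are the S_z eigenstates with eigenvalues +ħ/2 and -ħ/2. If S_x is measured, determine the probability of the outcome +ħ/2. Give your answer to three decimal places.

|+x⟩ = (|↑⟩ + |↓⟩)/√2, so ⟨+x|ψ⟩ = (2) / (√2·√10).
P = |2|² / 20 = 4/20.

0.200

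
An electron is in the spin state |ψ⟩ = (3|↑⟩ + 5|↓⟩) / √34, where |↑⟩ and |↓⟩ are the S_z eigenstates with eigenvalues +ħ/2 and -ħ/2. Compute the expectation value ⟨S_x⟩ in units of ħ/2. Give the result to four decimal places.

⟨σ_x⟩ = 2 Re(a* b)/(|a|²+|b|²) with a = 3, b = 5.
a* b = 15, so ⟨σ_x⟩ = 30/34.
⟨S_x⟩ = (ħ/2)·⟨σ_x⟩.

0.8824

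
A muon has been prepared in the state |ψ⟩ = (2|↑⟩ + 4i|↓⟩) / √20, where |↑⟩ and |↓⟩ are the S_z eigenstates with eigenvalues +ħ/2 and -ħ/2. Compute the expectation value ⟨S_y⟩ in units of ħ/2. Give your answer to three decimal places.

0.800

⟨σ_y⟩ = 2 Im(a* b)/(|a|²+|b|²) with a = 2, b = 4i.
a* b = 8i, so ⟨σ_y⟩ = 16/20.
⟨S_y⟩ = (ħ/2)·⟨σ_y⟩.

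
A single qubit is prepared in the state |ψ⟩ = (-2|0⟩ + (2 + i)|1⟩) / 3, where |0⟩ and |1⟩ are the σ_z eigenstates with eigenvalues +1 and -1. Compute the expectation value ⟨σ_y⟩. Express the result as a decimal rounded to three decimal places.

-0.444

⟨σ_y⟩ = 2 Im(a* b)/(|a|²+|b|²) with a = -2, b = (2 + i).
a* b = (-4 - 2i), so ⟨σ_y⟩ = -4/9.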